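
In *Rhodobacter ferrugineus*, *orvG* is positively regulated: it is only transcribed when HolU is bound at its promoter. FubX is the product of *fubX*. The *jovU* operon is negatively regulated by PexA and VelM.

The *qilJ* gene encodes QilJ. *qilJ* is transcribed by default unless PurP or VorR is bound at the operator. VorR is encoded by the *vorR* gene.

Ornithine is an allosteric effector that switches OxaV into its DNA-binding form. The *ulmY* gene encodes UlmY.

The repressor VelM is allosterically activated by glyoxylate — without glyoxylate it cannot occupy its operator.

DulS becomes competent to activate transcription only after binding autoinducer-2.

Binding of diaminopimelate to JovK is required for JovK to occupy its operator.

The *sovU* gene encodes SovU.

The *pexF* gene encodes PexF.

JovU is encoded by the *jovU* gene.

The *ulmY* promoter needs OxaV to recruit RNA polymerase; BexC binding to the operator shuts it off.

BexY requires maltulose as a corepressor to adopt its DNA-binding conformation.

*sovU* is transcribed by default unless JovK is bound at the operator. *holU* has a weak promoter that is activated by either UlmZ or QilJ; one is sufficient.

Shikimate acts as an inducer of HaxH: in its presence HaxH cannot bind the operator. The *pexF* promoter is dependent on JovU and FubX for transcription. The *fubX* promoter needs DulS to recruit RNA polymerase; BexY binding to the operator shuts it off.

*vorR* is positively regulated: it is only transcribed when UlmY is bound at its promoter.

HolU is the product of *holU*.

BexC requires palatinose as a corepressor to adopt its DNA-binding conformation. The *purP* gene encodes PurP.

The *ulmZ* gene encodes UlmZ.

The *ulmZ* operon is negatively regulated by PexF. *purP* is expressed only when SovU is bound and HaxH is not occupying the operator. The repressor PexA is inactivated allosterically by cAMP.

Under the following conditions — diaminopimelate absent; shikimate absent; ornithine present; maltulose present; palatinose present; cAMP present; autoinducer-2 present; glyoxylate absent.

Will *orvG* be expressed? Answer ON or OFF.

cAMP is present, so PexA is inactive.
Glyoxylate is absent, so VelM is inactive.
With no repressor bound, *jovU* is transcribed.
So JovU is produced and active.
Autoinducer-2 is present, so DulS is active.
Maltulose is present, so BexY is active.
With repressor BexY bound, *fubX* is not transcribed.
So FubX is not produced.
Required activator FubX is absent, so *pexF* is not transcribed.
So PexF is not produced.
With no repressor bound, *ulmZ* is transcribed.
So UlmZ is produced and active.
Diaminopimelate is absent, so JovK is inactive.
With no repressor bound, *sovU* is transcribed.
So SovU is produced and active.
Shikimate is absent, so HaxH is active.
With repressor HaxH bound, *purP* is not transcribed.
So PurP is not produced.
Palatinose is present, so BexC is active.
Ornithine is present, so OxaV is active.
With repressor BexC bound, *ulmY* is not transcribed.
So UlmY is not produced.
Required activator UlmY is absent, so *vorR* is not transcribed.
So VorR is not produced.
With no repressor bound, *qilJ* is transcribed.
So QilJ is produced and active.
Activator UlmZ is present, so *holU* is transcribed.
So HolU is produced and active.
No repressor is bound and HolU is active, so *orvG* is transcribed.

ON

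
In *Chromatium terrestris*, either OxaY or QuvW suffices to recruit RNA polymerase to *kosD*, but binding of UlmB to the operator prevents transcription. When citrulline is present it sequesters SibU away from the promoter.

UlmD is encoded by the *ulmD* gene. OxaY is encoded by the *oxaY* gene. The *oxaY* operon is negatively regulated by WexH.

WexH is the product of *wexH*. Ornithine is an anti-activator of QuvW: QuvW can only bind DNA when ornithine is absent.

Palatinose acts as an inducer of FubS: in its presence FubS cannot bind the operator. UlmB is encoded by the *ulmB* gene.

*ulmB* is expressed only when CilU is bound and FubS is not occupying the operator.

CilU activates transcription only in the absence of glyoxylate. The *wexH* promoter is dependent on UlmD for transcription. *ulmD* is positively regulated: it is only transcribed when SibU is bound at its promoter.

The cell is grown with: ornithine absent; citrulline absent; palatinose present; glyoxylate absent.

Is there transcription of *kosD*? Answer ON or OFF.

OFF

Glyoxylate is absent, so CilU is active.
Palatinose is present, so FubS is inactive.
No repressor is bound and CilU is active, so *ulmB* is transcribed.
So UlmB is produced and active.
Citrulline is absent, so SibU is active.
No repressor is bound and SibU is active, so *ulmD* is transcribed.
So UlmD is produced and active.
No repressor is bound and UlmD is active, so *wexH* is transcribed.
So WexH is produced and active.
With repressor WexH bound, *oxaY* is not transcribed.
So OxaY is not produced.
Ornithine is absent, so QuvW is active.
With repressor UlmB bound, *kosD* is not transcribed.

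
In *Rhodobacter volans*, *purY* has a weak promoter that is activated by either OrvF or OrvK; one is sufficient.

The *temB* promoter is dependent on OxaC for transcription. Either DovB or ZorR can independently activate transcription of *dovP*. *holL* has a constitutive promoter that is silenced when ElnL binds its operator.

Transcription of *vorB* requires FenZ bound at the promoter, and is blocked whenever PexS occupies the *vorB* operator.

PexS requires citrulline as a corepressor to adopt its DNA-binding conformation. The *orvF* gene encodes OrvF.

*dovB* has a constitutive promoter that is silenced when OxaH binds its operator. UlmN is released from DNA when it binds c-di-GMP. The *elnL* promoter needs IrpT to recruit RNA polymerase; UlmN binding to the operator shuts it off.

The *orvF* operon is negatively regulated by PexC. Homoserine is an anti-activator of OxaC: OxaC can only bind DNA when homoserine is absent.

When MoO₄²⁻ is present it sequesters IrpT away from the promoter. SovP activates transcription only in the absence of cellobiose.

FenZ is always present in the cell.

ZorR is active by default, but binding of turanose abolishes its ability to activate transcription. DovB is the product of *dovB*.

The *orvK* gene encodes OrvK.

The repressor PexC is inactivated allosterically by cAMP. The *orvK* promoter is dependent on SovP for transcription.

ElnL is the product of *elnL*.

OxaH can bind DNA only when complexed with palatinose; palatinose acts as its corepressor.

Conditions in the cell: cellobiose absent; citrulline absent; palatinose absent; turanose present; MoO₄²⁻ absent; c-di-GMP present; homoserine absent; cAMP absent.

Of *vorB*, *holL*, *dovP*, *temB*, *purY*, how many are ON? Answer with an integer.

Citrulline is absent, so PexS is inactive.
FenZ is produced constitutively and is active.
No repressor is bound and FenZ is active, so *vorB* is transcribed.
→ *vorB* is ON.
c-di-GMP is present, so UlmN is inactive.
MoO₄²⁻ is absent, so IrpT is active.
No repressor is bound and IrpT is active, so *elnL* is transcribed.
So ElnL is produced and active.
With repressor ElnL bound, *holL* is not transcribed.
→ *holL* is OFF.
Palatinose is absent, so OxaH is inactive.
With no repressor bound, *dovB* is transcribed.
So DovB is produced and active.
Turanose is present, so ZorR is inactive.
Activator DovB is present, so *dovP* is transcribed.
→ *dovP* is ON.
Homoserine is absent, so OxaC is active.
No repressor is bound and OxaC is active, so *temB* is transcribed.
→ *temB* is ON.
cAMP is absent, so PexC is active.
With repressor PexC bound, *orvF* is not transcribed.
So OrvF is not produced.
Cellobiose is absent, so SovP is active.
No repressor is bound and SovP is active, so *orvK* is transcribed.
So OrvK is produced and active.
Activator OrvK is present, so *purY* is transcribed.
→ *purY* is ON.
4 of the 5 genes are transcribed.

4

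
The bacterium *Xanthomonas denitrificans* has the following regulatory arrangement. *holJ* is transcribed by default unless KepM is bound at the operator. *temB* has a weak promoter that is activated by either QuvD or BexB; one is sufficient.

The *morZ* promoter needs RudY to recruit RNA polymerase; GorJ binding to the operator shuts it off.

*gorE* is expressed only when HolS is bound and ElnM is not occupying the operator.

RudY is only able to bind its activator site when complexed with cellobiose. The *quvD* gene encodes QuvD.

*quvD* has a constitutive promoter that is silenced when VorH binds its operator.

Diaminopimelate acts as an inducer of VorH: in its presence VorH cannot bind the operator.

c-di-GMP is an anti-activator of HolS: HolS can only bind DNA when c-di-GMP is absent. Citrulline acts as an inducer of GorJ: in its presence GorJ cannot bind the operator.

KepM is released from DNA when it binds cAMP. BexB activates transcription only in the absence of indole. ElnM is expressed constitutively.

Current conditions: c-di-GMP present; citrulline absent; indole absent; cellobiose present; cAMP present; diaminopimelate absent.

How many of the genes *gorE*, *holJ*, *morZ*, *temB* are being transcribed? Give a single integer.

2

ElnM is produced constitutively and is active.
c-di-GMP is present, so HolS is inactive.
With repressor ElnM bound, *gorE* is not transcribed.
→ *gorE* is OFF.
cAMP is present, so KepM is inactive.
With no repressor bound, *holJ* is transcribed.
→ *holJ* is ON.
Citrulline is absent, so GorJ is active.
Cellobiose is present, so RudY is active.
With repressor GorJ bound, *morZ* is not transcribed.
→ *morZ* is OFF.
Diaminopimelate is absent, so VorH is active.
With repressor VorH bound, *quvD* is not transcribed.
So QuvD is not produced.
Indole is absent, so BexB is active.
Activator BexB is present, so *temB* is transcribed.
→ *temB* is ON.
2 of the 4 genes are transcribed.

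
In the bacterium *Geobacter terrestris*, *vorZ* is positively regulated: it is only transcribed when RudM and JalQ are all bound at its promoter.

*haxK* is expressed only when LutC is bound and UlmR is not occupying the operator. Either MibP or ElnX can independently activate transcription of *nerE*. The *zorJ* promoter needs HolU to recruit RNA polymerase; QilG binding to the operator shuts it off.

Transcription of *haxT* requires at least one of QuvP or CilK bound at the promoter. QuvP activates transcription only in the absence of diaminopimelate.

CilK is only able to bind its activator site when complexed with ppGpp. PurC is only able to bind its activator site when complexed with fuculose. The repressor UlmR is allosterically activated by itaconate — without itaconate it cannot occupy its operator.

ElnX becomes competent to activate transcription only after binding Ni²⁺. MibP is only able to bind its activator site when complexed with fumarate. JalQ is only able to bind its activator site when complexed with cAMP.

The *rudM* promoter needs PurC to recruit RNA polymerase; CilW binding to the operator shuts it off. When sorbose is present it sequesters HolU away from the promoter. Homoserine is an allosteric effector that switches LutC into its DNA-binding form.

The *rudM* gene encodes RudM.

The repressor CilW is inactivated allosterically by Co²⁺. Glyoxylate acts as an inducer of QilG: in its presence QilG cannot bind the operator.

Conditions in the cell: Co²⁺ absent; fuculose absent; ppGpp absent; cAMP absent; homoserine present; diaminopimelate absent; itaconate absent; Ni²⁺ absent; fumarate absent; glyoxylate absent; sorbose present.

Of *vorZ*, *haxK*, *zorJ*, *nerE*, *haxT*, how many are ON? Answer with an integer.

Co²⁺ is absent, so CilW is active.
Fuculose is absent, so PurC is inactive.
With repressor CilW bound, *rudM* is not transcribed.
So RudM is not produced.
cAMP is absent, so JalQ is inactive.
Required activator RudM is absent, so *vorZ* is not transcribed.
→ *vorZ* is OFF.
Homoserine is present, so LutC is active.
Itaconate is absent, so UlmR is inactive.
No repressor is bound and LutC is active, so *haxK* is transcribed.
→ *haxK* is ON.
Glyoxylate is absent, so QilG is active.
Sorbose is present, so HolU is inactive.
With repressor QilG bound, *zorJ* is not transcribed.
→ *zorJ* is OFF.
Fumarate is absent, so MibP is inactive.
Ni²⁺ is absent, so ElnX is inactive.
No activator is available at the *nerE* promoter, so *nerE* is not transcribed.
→ *nerE* is OFF.
Diaminopimelate is absent, so QuvP is active.
ppGpp is absent, so CilK is inactive.
Activator QuvP is present, so *haxT* is transcribed.
→ *haxT* is ON.
2 of the 5 genes are transcribed.

2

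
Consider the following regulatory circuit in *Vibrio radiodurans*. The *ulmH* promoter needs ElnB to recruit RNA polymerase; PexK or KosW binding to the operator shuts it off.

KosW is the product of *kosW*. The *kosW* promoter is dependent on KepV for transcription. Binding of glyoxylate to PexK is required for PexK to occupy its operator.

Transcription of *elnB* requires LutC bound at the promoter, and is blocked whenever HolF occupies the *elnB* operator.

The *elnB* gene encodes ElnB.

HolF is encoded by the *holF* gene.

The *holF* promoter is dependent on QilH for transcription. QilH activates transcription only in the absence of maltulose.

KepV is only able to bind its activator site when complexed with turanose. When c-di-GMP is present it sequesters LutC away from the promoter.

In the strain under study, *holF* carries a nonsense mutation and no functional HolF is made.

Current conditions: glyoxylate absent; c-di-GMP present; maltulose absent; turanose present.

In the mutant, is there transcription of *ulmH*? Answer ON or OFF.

HolF is non-functional in this strain, so it has no effect.
c-di-GMP is present, so LutC is inactive.
Required activator LutC is absent, so *elnB* is not transcribed.
So ElnB is not produced.
Glyoxylate is absent, so PexK is inactive.
Turanose is present, so KepV is active.
No repressor is bound and KepV is active, so *kosW* is transcribed.
So KosW is produced and active.
With repressor KosW bound, *ulmH* is not transcribed.

OFF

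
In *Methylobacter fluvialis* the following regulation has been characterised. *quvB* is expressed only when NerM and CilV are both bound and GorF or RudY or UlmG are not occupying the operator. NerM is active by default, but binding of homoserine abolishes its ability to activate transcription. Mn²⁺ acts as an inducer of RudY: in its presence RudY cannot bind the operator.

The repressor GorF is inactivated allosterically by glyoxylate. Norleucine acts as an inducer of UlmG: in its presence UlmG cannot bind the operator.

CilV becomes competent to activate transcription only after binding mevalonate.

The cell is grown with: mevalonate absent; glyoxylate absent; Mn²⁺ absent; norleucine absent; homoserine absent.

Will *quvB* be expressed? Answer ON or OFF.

OFF

Glyoxylate is absent, so GorF is active.
Mn²⁺ is absent, so RudY is active.
Norleucine is absent, so UlmG is active.
Homoserine is absent, so NerM is active.
Mevalonate is absent, so CilV is inactive.
With repressor GorF bound, *quvB* is not transcribed.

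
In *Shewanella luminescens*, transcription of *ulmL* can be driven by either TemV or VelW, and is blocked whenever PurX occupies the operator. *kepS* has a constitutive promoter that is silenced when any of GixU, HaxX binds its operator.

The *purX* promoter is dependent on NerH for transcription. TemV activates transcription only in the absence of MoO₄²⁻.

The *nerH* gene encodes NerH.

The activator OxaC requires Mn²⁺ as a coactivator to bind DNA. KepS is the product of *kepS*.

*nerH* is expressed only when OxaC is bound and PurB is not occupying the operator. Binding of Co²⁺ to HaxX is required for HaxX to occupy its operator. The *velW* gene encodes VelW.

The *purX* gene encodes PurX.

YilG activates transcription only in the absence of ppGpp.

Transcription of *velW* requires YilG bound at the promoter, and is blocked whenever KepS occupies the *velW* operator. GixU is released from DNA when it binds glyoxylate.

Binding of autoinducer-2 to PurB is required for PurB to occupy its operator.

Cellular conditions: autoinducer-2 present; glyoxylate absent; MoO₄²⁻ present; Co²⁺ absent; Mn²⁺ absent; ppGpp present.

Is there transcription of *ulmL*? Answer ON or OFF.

MoO₄²⁻ is present, so TemV is inactive.
Autoinducer-2 is present, so PurB is active.
Mn²⁺ is absent, so OxaC is inactive.
With repressor PurB bound, *nerH* is not transcribed.
So NerH is not produced.
Required activator NerH is absent, so *purX* is not transcribed.
So PurX is not produced.
ppGpp is present, so YilG is inactive.
Glyoxylate is absent, so GixU is active.
Co²⁺ is absent, so HaxX is inactive.
With repressor GixU bound, *kepS* is not transcribed.
So KepS is not produced.
Required activator YilG is absent, so *velW* is not transcribed.
So VelW is not produced.
No activator is available at the *ulmL* promoter, so *ulmL* is not transcribed.

OFF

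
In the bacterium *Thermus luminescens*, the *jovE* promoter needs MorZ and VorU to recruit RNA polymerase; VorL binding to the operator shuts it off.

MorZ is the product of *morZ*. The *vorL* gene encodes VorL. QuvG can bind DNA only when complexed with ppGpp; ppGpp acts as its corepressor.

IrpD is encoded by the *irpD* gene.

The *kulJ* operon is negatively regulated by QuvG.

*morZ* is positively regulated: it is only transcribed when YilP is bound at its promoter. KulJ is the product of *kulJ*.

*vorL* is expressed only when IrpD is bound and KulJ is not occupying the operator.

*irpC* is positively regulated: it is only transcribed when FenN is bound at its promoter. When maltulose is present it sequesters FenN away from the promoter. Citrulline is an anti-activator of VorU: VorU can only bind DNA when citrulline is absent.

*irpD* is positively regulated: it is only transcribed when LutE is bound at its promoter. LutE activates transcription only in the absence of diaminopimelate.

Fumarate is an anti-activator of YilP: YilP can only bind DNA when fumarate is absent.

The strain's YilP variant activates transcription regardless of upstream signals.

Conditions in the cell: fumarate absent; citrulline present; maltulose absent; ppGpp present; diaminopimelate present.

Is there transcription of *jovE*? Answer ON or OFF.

OFF

YilP is constitutively active in this strain.
No repressor is bound and YilP is active, so *morZ* is transcribed.
So MorZ is produced and active.
Citrulline is present, so VorU is inactive.
Diaminopimelate is present, so LutE is inactive.
Required activator LutE is absent, so *irpD* is not transcribed.
So IrpD is not produced.
ppGpp is present, so QuvG is active.
With repressor QuvG bound, *kulJ* is not transcribed.
So KulJ is not produced.
Required activator IrpD is absent, so *vorL* is not transcribed.
So VorL is not produced.
Required activator VorU is absent, so *jovE* is not transcribed.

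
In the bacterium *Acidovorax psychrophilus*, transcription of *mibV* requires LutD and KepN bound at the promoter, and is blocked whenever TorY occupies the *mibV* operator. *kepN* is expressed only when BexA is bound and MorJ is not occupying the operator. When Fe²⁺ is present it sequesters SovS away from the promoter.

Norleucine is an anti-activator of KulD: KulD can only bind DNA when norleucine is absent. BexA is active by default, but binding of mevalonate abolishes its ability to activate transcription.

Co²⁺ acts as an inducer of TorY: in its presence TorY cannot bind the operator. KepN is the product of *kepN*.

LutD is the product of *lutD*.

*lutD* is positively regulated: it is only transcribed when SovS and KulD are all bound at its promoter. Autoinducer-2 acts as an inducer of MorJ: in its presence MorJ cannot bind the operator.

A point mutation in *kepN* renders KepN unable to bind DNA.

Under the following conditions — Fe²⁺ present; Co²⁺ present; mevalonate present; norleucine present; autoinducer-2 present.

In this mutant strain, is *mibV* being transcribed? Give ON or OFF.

OFF

Co²⁺ is present, so TorY is inactive.
Fe²⁺ is present, so SovS is inactive.
Norleucine is present, so KulD is inactive.
Required activator SovS is absent, so *lutD* is not transcribed.
So LutD is not produced.
KepN is non-functional in this strain, so it has no effect.
Required activator LutD is absent, so *mibV* is not transcribed.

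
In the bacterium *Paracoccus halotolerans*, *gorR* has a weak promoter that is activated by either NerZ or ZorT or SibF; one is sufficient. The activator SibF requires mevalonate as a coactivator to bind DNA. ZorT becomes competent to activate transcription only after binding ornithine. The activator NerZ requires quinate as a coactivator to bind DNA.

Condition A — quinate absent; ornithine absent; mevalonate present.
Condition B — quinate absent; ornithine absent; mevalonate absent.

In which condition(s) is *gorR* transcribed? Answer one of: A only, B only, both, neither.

Condition A:
Quinate is absent, so NerZ is inactive.
Ornithine is absent, so ZorT is inactive.
Mevalonate is present, so SibF is active.
Activator SibF is present, so *gorR* is transcribed.
→ *gorR* is ON in A.
Condition B:
Quinate is absent, so NerZ is inactive.
Ornithine is absent, so ZorT is inactive.
Mevalonate is absent, so SibF is inactive.
No activator is available at the *gorR* promoter, so *gorR* is not transcribed.
→ *gorR* is OFF in B.

A only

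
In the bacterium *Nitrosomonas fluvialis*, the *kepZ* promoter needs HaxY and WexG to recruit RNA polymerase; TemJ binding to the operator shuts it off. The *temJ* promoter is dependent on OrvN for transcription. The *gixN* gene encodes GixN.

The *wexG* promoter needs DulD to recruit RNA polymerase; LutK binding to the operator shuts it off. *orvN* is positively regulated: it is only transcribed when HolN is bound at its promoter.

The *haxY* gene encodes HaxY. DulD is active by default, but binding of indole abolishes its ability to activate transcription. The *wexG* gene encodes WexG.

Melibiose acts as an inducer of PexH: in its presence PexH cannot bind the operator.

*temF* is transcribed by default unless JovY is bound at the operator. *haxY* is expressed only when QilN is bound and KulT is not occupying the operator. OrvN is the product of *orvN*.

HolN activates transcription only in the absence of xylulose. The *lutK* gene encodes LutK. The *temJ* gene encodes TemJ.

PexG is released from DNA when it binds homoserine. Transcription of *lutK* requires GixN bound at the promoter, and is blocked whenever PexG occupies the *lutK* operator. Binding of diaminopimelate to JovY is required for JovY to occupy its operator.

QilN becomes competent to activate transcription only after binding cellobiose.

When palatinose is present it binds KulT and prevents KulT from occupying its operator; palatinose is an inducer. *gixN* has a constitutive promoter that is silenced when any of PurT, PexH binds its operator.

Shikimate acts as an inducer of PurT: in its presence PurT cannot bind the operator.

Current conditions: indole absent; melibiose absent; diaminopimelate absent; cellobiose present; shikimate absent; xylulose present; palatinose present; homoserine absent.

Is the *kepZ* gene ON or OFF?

Cellobiose is present, so QilN is active.
Palatinose is present, so KulT is inactive.
No repressor is bound and QilN is active, so *haxY* is transcribed.
So HaxY is produced and active.
Homoserine is absent, so PexG is active.
Shikimate is absent, so PurT is active.
Melibiose is absent, so PexH is active.
With repressor PurT bound, *gixN* is not transcribed.
So GixN is not produced.
With repressor PexG bound, *lutK* is not transcribed.
So LutK is not produced.
Indole is absent, so DulD is active.
No repressor is bound and DulD is active, so *wexG* is transcribed.
So WexG is produced and active.
Xylulose is present, so HolN is inactive.
Required activator HolN is absent, so *orvN* is not transcribed.
So OrvN is not produced.
Required activator OrvN is absent, so *temJ* is not transcribed.
So TemJ is not produced.
No repressor is bound and HaxY and WexG are active, so *kepZ* is transcribed.

ON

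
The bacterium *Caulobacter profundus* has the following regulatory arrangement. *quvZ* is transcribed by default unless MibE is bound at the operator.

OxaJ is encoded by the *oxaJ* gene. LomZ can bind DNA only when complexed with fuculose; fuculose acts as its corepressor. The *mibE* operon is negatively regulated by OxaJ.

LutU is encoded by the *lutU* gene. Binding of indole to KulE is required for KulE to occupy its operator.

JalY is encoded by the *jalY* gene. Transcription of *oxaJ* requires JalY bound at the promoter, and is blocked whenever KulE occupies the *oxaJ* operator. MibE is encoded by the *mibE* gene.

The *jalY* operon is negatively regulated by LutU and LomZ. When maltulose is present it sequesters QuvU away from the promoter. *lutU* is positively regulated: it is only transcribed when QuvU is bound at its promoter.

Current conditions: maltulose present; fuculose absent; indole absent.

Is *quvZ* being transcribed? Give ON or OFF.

ON

Maltulose is present, so QuvU is inactive.
Required activator QuvU is absent, so *lutU* is not transcribed.
So LutU is not produced.
Fuculose is absent, so LomZ is inactive.
With no repressor bound, *jalY* is transcribed.
So JalY is produced and active.
Indole is absent, so KulE is inactive.
No repressor is bound and JalY is active, so *oxaJ* is transcribed.
So OxaJ is produced and active.
With repressor OxaJ bound, *mibE* is not transcribed.
So MibE is not produced.
With no repressor bound, *quvZ* is transcribed.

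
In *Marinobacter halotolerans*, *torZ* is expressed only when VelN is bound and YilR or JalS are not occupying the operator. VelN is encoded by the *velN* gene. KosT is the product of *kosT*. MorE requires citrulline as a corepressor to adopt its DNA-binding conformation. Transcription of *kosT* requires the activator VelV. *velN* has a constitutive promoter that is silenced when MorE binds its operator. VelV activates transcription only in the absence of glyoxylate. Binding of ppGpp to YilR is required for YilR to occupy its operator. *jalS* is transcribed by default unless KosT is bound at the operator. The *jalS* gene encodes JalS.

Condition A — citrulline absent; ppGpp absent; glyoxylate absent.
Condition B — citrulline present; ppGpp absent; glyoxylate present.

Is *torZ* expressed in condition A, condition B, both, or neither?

Condition A:
Citrulline is absent, so MorE is inactive.
With no repressor bound, *velN* is transcribed.
So VelN is produced and active.
ppGpp is absent, so YilR is inactive.
Glyoxylate is absent, so VelV is active.
No repressor is bound and VelV is active, so *kosT* is transcribed.
So KosT is produced and active.
With repressor KosT bound, *jalS* is not transcribed.
So JalS is not produced.
No repressor is bound and VelN is active, so *torZ* is transcribed.
→ *torZ* is ON in A.
Condition B:
Citrulline is present, so MorE is active.
With repressor MorE bound, *velN* is not transcribed.
So VelN is not produced.
ppGpp is absent, so YilR is inactive.
Glyoxylate is present, so VelV is inactive.
Required activator VelV is absent, so *kosT* is not transcribed.
So KosT is not produced.
With no repressor bound, *jalS* is transcribed.
So JalS is produced and active.
With repressor JalS bound, *torZ* is not transcribed.
→ *torZ* is OFF in B.

A only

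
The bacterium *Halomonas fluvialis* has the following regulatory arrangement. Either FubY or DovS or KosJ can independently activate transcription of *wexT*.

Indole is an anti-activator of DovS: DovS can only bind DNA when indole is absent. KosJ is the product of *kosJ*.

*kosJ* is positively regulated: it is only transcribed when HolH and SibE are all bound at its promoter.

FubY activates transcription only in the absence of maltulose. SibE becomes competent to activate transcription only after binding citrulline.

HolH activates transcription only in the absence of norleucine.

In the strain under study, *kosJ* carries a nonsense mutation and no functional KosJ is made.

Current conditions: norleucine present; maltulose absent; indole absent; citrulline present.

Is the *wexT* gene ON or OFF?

Maltulose is absent, so FubY is active.
Indole is absent, so DovS is active.
KosJ is non-functional in this strain, so it has no effect.
Activator FubY is present, so *wexT* is transcribed.

ON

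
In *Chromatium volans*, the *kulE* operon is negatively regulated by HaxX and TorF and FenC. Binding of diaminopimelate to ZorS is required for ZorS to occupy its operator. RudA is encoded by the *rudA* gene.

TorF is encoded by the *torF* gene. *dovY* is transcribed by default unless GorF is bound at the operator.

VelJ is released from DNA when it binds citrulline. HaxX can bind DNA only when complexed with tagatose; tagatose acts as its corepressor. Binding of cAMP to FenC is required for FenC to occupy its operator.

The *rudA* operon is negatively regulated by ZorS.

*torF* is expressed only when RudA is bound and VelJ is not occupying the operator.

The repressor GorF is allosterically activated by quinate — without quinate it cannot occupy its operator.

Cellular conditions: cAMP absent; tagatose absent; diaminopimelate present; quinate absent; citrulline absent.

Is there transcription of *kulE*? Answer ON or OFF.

Tagatose is absent, so HaxX is inactive.
Citrulline is absent, so VelJ is active.
Diaminopimelate is present, so ZorS is active.
With repressor ZorS bound, *rudA* is not transcribed.
So RudA is not produced.
With repressor VelJ bound, *torF* is not transcribed.
So TorF is not produced.
cAMP is absent, so FenC is inactive.
With no repressor bound, *kulE* is transcribed.

ON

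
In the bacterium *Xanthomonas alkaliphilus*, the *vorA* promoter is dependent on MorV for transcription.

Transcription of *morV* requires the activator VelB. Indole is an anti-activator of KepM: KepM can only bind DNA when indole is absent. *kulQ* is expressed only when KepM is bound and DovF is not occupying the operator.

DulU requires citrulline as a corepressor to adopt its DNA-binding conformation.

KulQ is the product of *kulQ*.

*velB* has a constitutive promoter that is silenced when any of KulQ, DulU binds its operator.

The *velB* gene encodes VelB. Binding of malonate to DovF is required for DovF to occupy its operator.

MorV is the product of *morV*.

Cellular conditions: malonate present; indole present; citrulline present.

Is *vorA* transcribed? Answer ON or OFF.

OFF

Indole is present, so KepM is inactive.
Malonate is present, so DovF is active.
With repressor DovF bound, *kulQ* is not transcribed.
So KulQ is not produced.
Citrulline is present, so DulU is active.
With repressor DulU bound, *velB* is not transcribed.
So VelB is not produced.
Required activator VelB is absent, so *morV* is not transcribed.
So MorV is not produced.
Required activator MorV is absent, so *vorA* is not transcribed.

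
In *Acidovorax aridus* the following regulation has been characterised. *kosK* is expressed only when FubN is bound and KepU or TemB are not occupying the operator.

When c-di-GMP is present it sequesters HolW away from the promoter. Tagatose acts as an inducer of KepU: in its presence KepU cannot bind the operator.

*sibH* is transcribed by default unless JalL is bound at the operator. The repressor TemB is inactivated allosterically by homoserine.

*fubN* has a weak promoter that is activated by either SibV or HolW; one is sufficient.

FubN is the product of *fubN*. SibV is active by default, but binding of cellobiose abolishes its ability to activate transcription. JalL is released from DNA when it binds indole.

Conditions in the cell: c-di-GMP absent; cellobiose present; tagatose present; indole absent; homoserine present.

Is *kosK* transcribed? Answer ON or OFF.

ON

Tagatose is present, so KepU is inactive.
Homoserine is present, so TemB is inactive.
Cellobiose is present, so SibV is inactive.
c-di-GMP is absent, so HolW is active.
Activator HolW is present, so *fubN* is transcribed.
So FubN is produced and active.
No repressor is bound and FubN is active, so *kosK* is transcribed.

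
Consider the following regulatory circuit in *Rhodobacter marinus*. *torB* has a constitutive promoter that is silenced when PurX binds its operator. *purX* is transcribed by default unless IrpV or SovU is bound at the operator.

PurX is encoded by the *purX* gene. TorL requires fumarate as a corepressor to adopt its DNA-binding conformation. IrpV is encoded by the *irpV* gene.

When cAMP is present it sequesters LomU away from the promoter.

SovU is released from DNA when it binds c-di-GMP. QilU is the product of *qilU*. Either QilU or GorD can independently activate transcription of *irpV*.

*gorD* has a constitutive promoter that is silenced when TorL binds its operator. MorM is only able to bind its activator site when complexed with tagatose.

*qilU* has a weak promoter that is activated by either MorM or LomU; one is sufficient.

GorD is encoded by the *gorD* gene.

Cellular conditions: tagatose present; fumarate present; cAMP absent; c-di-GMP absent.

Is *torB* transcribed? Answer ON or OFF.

Tagatose is present, so MorM is active.
cAMP is absent, so LomU is active.
Activator MorM is present, so *qilU* is transcribed.
So QilU is produced and active.
Fumarate is present, so TorL is active.
With repressor TorL bound, *gorD* is not transcribed.
So GorD is not produced.
Activator QilU is present, so *irpV* is transcribed.
So IrpV is produced and active.
c-di-GMP is absent, so SovU is active.
With repressor IrpV bound, *purX* is not transcribed.
So PurX is not produced.
With no repressor bound, *torB* is transcribed.

ON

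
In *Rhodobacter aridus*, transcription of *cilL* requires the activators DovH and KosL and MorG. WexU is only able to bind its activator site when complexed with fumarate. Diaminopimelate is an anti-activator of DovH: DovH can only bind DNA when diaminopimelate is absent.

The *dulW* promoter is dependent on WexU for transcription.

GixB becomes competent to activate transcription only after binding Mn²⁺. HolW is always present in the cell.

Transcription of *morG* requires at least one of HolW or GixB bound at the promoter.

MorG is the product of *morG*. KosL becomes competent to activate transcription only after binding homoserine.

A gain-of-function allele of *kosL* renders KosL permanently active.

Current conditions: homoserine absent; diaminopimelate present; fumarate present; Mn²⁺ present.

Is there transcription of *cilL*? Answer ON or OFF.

Diaminopimelate is present, so DovH is inactive.
KosL is constitutively active in this strain.
HolW is produced constitutively and is active.
Mn²⁺ is present, so GixB is active.
Activator HolW is present, so *morG* is transcribed.
So MorG is produced and active.
Required activator DovH is absent, so *cilL* is not transcribed.

OFF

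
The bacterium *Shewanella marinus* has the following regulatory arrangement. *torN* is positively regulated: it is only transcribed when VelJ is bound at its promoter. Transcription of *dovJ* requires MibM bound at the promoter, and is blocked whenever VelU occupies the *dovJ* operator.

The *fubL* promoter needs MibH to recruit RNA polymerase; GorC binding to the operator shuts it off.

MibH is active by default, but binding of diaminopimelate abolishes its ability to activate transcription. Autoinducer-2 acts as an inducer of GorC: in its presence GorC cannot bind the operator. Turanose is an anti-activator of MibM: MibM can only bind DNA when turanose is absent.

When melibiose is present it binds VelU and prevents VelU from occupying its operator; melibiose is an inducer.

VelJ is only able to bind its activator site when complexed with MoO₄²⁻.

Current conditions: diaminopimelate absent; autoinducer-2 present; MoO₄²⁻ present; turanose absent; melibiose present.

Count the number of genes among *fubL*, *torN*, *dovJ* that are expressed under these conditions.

Autoinducer-2 is present, so GorC is inactive.
Diaminopimelate is absent, so MibH is active.
No repressor is bound and MibH is active, so *fubL* is transcribed.
→ *fubL* is ON.
MoO₄²⁻ is present, so VelJ is active.
No repressor is bound and VelJ is active, so *torN* is transcribed.
→ *torN* is ON.
Turanose is absent, so MibM is active.
Melibiose is present, so VelU is inactive.
No repressor is bound and MibM is active, so *dovJ* is transcribed.
→ *dovJ* is ON.
3 of the 3 genes are transcribed.

3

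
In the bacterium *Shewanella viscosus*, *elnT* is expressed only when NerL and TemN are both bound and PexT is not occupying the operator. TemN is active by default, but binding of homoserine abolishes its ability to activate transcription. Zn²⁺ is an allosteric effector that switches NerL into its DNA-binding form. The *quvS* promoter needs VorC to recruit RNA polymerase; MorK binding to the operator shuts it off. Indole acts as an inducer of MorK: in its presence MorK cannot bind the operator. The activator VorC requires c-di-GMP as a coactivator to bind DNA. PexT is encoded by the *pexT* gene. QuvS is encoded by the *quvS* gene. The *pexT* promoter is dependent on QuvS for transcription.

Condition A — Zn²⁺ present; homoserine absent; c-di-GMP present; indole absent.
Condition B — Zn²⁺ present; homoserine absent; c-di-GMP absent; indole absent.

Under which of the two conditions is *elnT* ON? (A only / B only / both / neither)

Condition A:
Zn²⁺ is present, so NerL is active.
Homoserine is absent, so TemN is active.
c-di-GMP is present, so VorC is active.
Indole is absent, so MorK is active.
With repressor MorK bound, *quvS* is not transcribed.
So QuvS is not produced.
Required activator QuvS is absent, so *pexT* is not transcribed.
So PexT is not produced.
No repressor is bound and NerL and TemN are active, so *elnT* is transcribed.
→ *elnT* is ON in A.
Condition B:
Zn²⁺ is present, so NerL is active.
Homoserine is absent, so TemN is active.
c-di-GMP is absent, so VorC is inactive.
Indole is absent, so MorK is active.
With repressor MorK bound, *quvS* is not transcribed.
So QuvS is not produced.
Required activator QuvS is absent, so *pexT* is not transcribed.
So PexT is not produced.
No repressor is bound and NerL and TemN are active, so *elnT* is transcribed.
→ *elnT* is ON in B.

both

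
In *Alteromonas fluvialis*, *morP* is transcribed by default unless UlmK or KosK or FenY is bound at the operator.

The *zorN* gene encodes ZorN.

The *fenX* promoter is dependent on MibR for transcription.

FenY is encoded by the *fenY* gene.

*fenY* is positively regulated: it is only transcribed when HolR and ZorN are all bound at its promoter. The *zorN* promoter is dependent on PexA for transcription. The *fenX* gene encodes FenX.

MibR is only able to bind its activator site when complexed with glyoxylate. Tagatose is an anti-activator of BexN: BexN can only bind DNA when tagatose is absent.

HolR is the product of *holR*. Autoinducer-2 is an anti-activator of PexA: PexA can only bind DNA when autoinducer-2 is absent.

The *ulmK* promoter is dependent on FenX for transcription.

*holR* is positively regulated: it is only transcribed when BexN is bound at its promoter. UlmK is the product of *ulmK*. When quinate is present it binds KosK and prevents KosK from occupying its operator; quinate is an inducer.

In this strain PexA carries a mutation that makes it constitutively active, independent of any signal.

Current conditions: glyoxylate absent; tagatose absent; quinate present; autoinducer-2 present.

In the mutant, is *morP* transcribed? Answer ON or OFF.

OFF

Glyoxylate is absent, so MibR is inactive.
Required activator MibR is absent, so *fenX* is not transcribed.
So FenX is not produced.
Required activator FenX is absent, so *ulmK* is not transcribed.
So UlmK is not produced.
Quinate is present, so KosK is inactive.
Tagatose is absent, so BexN is active.
No repressor is bound and BexN is active, so *holR* is transcribed.
So HolR is produced and active.
PexA is constitutively active in this strain.
No repressor is bound and PexA is active, so *zorN* is transcribed.
So ZorN is produced and active.
No repressor is bound and HolR and ZorN are active, so *fenY* is transcribed.
So FenY is produced and active.
With repressor FenY bound, *morP* is not transcribed.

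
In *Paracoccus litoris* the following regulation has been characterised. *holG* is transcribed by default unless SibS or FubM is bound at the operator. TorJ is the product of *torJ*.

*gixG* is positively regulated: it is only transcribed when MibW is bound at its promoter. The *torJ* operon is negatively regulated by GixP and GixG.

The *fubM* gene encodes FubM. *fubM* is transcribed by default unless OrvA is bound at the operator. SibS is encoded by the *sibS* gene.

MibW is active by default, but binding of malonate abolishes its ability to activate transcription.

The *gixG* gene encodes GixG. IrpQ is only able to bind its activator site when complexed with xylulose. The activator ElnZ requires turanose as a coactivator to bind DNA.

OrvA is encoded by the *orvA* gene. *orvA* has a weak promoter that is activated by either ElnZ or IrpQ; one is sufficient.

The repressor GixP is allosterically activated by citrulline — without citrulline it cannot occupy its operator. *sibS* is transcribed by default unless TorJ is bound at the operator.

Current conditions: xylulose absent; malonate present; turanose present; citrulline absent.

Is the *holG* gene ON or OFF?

Citrulline is absent, so GixP is inactive.
Malonate is present, so MibW is inactive.
Required activator MibW is absent, so *gixG* is not transcribed.
So GixG is not produced.
With no repressor bound, *torJ* is transcribed.
So TorJ is produced and active.
With repressor TorJ bound, *sibS* is not transcribed.
So SibS is not produced.
Turanose is present, so ElnZ is active.
Xylulose is absent, so IrpQ is inactive.
Activator ElnZ is present, so *orvA* is transcribed.
So OrvA is produced and active.
With repressor OrvA bound, *fubM* is not transcribed.
So FubM is not produced.
With no repressor bound, *holG* is transcribed.

ON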